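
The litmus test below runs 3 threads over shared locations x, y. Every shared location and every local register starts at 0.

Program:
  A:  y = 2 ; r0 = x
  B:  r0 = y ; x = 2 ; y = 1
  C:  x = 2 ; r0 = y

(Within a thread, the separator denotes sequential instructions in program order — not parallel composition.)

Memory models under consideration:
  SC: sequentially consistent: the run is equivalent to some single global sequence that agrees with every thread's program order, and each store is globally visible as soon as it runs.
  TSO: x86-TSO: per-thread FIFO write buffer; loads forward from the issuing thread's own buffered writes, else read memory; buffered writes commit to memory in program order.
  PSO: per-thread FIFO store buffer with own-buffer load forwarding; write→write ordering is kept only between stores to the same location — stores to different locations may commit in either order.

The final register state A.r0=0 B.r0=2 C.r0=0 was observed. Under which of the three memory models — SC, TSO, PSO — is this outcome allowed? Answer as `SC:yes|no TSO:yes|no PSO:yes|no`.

SC:no TSO:yes PSO:yes

outcome vector order: (A.r0,B.r0,C.r0)
[SC] allowed = {<0 0 1> <0 0 2> <0 2 1> <0 2 2> <2 0 0> <2 0 1> <2 0 2> <2 2 0> <2 2 1> <2 2 2>}
[TSO] allowed = {<0 0 0> <0 0 1> <0 0 2> <0 2 0> <0 2 1> <0 2 2> <2 0 0> <2 0 1> <2 0 2> <2 2 0> <2 2 1> <2 2 2>}
[PSO] allowed = {<0 0 0> <0 0 1> <0 0 2> <0 2 0> <0 2 1> <0 2 2> <2 0 0> <2 0 1> <2 0 2> <2 2 0> <2 2 1> <2 2 2>}
target <0 2 0> ∈ {TSO,PSO}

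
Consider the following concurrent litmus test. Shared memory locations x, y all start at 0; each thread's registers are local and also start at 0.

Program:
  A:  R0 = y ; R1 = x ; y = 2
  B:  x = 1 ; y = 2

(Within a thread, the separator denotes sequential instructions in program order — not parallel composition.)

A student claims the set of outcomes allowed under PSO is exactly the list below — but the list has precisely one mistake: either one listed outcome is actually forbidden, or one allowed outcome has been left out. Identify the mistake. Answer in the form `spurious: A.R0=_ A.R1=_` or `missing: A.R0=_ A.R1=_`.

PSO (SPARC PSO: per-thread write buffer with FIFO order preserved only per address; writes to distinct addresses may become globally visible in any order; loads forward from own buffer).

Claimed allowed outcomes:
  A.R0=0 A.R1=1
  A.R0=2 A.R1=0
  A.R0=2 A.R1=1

outcome vector order: (A.R0,A.R1)
PSO (4): 00, 01, 20, 21
PSO∖claimed = {00}

missing: A.R0=0 A.R1=0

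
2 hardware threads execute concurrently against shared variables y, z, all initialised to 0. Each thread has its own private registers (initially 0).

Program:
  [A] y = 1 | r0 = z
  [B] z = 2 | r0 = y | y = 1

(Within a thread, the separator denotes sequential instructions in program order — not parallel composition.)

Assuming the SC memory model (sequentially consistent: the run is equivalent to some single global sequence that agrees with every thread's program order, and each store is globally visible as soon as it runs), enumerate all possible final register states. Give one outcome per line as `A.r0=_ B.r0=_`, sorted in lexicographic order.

outcome vector order: (A.r0,B.r0)
|SC outcomes| = 3

A.r0=0 B.r0=1
A.r0=2 B.r0=0
A.r0=2 B.r0=1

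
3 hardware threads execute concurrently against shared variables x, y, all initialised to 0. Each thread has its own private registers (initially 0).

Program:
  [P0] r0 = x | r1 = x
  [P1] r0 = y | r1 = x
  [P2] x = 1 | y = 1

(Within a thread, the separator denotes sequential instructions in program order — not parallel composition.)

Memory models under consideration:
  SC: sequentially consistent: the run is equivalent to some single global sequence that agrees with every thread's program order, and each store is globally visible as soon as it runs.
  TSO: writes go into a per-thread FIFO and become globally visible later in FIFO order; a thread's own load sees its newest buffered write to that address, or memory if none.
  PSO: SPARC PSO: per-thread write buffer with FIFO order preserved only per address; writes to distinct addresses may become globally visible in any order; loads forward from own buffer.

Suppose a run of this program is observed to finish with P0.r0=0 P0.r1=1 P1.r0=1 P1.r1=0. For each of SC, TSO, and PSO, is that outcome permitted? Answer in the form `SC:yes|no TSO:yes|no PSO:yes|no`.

SC:no TSO:no PSO:yes

outcome vector order: (P0.r0,P0.r1,P1.r0,P1.r1)
SC (9): 0/0/0/0 0/0/0/1 0/0/1/1 0/1/0/0 0/1/0/1 0/1/1/1 1/1/0/0 1/1/0/1 1/1/1/1
TSO (9): 0/0/0/0 0/0/0/1 0/0/1/1 0/1/0/0 0/1/0/1 0/1/1/1 1/1/0/0 1/1/0/1 1/1/1/1
PSO (12): 0/0/0/0 0/0/0/1 0/0/1/0 0/0/1/1 0/1/0/0 0/1/0/1 0/1/1/0 0/1/1/1 1/1/0/0 1/1/0/1 1/1/1/0 1/1/1/1
target 0/1/1/0 ∈ {PSO}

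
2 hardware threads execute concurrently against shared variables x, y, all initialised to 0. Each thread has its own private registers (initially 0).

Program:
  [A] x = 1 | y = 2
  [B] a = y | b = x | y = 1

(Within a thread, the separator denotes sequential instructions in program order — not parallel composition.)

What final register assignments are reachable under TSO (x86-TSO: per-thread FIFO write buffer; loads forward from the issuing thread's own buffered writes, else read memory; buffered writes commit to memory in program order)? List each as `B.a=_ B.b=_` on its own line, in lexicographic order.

B.a=0 B.b=0
B.a=0 B.b=1
B.a=2 B.b=1

outcome vector order: (B.a,B.b)
|TSO outcomes| = 3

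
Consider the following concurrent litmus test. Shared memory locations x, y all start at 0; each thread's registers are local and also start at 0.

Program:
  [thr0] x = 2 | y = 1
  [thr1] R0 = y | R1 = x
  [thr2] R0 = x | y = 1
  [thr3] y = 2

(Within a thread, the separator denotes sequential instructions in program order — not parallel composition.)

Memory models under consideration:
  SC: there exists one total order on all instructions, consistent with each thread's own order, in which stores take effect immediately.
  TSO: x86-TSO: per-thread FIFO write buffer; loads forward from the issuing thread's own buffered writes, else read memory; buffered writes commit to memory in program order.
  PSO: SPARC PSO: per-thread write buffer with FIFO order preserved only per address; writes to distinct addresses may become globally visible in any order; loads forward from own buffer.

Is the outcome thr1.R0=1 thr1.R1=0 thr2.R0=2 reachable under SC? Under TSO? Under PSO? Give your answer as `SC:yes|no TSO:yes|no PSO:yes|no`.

outcome vector order: (thr1.R0,thr1.R1,thr2.R0)
SC: 11 outcomes — {000, 002, 020, 022, 100, 120, 122, 200, 202, 220, 222}
TSO: 11 outcomes — {000, 002, 020, 022, 100, 120, 122, 200, 202, 220, 222}
PSO: 12 outcomes — {000, 002, 020, 022, 100, 102, 120, 122, 200, 202, 220, 222}
target 102 ∈ {PSO}

SC:no TSO:no PSO:yes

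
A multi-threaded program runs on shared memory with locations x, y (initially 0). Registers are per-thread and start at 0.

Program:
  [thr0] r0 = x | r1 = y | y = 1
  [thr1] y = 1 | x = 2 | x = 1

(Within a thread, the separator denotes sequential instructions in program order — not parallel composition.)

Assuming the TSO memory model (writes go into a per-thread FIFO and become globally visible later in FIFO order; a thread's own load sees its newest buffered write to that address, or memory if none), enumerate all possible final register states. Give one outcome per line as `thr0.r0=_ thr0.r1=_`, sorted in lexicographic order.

outcome vector order: (thr0.r0,thr0.r1)
|TSO outcomes| = 4

thr0.r0=0 thr0.r1=0
thr0.r0=0 thr0.r1=1
thr0.r0=1 thr0.r1=1
thr0.r0=2 thr0.r1=1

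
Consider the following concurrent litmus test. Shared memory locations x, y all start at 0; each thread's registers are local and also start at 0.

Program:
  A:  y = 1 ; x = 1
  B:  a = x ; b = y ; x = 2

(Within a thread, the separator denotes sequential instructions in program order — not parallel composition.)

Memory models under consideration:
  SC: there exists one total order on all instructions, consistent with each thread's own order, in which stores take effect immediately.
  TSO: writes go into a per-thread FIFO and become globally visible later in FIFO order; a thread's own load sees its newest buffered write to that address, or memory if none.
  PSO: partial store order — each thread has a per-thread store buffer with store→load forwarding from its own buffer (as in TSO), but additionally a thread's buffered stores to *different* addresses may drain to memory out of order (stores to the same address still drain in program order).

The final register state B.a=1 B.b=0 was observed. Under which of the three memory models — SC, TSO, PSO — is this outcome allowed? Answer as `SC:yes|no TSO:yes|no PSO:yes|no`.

SC:no TSO:no PSO:yes

outcome vector order: (B.a,B.b)
under SC → 0/0, 0/1, 1/1
under TSO → 0/0, 0/1, 1/1
under PSO → 0/0, 0/1, 1/0, 1/1
target 1/0 ∈ {PSO}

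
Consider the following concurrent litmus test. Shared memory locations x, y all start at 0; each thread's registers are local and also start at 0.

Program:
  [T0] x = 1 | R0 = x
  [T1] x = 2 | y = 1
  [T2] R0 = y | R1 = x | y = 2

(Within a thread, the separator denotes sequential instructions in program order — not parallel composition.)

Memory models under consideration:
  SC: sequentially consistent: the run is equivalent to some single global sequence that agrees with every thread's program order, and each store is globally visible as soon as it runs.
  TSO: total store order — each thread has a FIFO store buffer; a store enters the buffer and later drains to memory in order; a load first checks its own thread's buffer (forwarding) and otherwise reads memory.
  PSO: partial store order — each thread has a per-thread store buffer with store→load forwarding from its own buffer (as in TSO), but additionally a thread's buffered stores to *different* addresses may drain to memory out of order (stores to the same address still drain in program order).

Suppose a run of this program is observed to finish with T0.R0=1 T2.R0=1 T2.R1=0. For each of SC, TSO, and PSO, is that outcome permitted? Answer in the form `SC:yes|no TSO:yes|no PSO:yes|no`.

outcome vector order: (T0.R0,T2.R0,T2.R1)
SC: 9 outcomes — {1/0/0; 1/0/1; 1/0/2; 1/1/1; 1/1/2; 2/0/0; 2/0/1; 2/0/2; 2/1/2}
TSO: 9 outcomes — {1/0/0; 1/0/1; 1/0/2; 1/1/1; 1/1/2; 2/0/0; 2/0/1; 2/0/2; 2/1/2}
PSO: 12 outcomes — {1/0/0; 1/0/1; 1/0/2; 1/1/0; 1/1/1; 1/1/2; 2/0/0; 2/0/1; 2/0/2; 2/1/0; 2/1/1; 2/1/2}
target 1/1/0 ∈ {PSO}

SC:no TSO:no PSO:yes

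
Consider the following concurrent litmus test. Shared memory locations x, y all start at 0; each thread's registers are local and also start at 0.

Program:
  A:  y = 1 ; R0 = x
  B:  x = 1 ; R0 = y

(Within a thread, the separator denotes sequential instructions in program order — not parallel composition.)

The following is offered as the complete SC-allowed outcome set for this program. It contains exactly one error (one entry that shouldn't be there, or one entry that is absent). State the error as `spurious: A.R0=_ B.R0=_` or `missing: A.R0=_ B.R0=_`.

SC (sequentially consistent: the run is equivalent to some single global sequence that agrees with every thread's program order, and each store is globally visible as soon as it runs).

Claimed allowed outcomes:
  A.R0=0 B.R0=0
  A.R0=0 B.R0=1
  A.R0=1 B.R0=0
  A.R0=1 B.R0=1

spurious: A.R0=0 B.R0=0

outcome vector order: (A.R0,B.R0)
under SC → <0 1>, <1 0>, <1 1>
claimed∖SC = {<0 0>}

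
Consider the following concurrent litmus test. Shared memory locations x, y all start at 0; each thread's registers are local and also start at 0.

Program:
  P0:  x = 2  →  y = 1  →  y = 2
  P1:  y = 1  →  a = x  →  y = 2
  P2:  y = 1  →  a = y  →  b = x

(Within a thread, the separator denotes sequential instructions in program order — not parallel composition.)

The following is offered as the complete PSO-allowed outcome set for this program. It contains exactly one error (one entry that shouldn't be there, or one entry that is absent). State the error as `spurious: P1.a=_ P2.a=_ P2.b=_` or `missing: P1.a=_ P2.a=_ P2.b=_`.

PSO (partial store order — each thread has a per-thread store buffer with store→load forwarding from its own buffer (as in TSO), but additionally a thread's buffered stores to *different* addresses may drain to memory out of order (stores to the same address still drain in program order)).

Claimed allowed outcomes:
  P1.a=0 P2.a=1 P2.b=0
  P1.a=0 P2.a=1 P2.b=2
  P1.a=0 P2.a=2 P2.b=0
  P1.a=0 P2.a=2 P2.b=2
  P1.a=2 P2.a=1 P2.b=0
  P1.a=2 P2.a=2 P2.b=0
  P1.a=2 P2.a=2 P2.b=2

missing: P1.a=2 P2.a=1 P2.b=2

outcome vector order: (P1.a,P2.a,P2.b)
PSO (8): 0/1/0; 0/1/2; 0/2/0; 0/2/2; 2/1/0; 2/1/2; 2/2/0; 2/2/2
PSO∖claimed = {2/1/2}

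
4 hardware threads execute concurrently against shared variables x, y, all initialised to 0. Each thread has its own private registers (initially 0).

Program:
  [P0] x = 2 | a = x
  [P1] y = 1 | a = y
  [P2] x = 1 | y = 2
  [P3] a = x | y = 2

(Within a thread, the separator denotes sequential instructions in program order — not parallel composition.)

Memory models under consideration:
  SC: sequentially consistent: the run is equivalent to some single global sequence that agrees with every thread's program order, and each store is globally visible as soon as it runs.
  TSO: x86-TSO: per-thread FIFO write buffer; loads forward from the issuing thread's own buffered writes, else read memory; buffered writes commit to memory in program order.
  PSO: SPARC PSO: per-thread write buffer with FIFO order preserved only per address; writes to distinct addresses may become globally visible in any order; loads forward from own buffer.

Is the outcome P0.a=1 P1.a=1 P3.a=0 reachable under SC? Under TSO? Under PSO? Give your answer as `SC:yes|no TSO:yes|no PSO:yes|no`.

outcome vector order: (P0.a,P1.a,P3.a)
SC: 12 outcomes — {<1 1 0>; <1 1 1>; <1 1 2>; <1 2 0>; <1 2 1>; <1 2 2>; <2 1 0>; <2 1 1>; <2 1 2>; <2 2 0>; <2 2 1>; <2 2 2>}
TSO: 12 outcomes — {<1 1 0>; <1 1 1>; <1 1 2>; <1 2 0>; <1 2 1>; <1 2 2>; <2 1 0>; <2 1 1>; <2 1 2>; <2 2 0>; <2 2 1>; <2 2 2>}
PSO: 12 outcomes — {<1 1 0>; <1 1 1>; <1 1 2>; <1 2 0>; <1 2 1>; <1 2 2>; <2 1 0>; <2 1 1>; <2 1 2>; <2 2 0>; <2 2 1>; <2 2 2>}
target <1 1 0> ∈ {SC,TSO,PSO}

SC:yes TSO:yes PSO:yes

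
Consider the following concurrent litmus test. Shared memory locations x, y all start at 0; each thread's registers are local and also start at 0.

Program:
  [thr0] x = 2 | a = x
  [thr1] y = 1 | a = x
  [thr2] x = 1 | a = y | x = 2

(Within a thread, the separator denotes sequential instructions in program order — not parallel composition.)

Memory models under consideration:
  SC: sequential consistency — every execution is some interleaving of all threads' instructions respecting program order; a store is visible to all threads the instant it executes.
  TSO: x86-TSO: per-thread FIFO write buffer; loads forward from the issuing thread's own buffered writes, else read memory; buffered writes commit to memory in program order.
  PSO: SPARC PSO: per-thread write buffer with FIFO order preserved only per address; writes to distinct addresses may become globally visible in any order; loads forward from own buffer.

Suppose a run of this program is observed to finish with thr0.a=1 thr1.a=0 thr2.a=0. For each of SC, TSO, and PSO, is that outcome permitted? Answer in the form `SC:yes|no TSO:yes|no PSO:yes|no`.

outcome vector order: (thr0.a,thr1.a,thr2.a)
SC: 10 outcomes — {1/0/1; 1/1/0; 1/1/1; 1/2/0; 1/2/1; 2/0/1; 2/1/0; 2/1/1; 2/2/0; 2/2/1}
TSO: 12 outcomes — {1/0/0; 1/0/1; 1/1/0; 1/1/1; 1/2/0; 1/2/1; 2/0/0; 2/0/1; 2/1/0; 2/1/1; 2/2/0; 2/2/1}
PSO: 12 outcomes — {1/0/0; 1/0/1; 1/1/0; 1/1/1; 1/2/0; 1/2/1; 2/0/0; 2/0/1; 2/1/0; 2/1/1; 2/2/0; 2/2/1}
target 1/0/0 ∈ {TSO,PSO}

SC:no TSO:yes PSO:yes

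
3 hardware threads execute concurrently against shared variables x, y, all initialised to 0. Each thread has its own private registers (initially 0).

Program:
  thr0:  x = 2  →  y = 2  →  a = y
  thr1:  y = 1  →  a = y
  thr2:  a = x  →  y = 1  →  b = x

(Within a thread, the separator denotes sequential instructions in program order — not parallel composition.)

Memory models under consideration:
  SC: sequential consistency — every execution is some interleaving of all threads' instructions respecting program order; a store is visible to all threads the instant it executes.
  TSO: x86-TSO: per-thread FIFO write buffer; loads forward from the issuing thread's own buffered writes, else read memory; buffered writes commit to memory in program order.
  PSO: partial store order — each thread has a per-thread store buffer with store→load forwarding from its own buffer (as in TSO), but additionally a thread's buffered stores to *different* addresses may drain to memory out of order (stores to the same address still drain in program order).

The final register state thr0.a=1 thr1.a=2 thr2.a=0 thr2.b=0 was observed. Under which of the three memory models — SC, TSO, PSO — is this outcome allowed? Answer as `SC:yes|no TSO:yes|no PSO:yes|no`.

SC:no TSO:yes PSO:yes

outcome vector order: (thr0.a,thr1.a,thr2.a,thr2.b)
[SC] allowed = {1/1/0/0 1/1/0/2 1/1/2/2 1/2/0/2 1/2/2/2 2/1/0/0 2/1/0/2 2/1/2/2 2/2/0/0 2/2/0/2 2/2/2/2}
[TSO] allowed = {1/1/0/0 1/1/0/2 1/1/2/2 1/2/0/0 1/2/0/2 1/2/2/2 2/1/0/0 2/1/0/2 2/1/2/2 2/2/0/0 2/2/0/2 2/2/2/2}
[PSO] allowed = {1/1/0/0 1/1/0/2 1/1/2/2 1/2/0/0 1/2/0/2 1/2/2/2 2/1/0/0 2/1/0/2 2/1/2/2 2/2/0/0 2/2/0/2 2/2/2/2}
target 1/2/0/0 ∈ {TSO,PSO}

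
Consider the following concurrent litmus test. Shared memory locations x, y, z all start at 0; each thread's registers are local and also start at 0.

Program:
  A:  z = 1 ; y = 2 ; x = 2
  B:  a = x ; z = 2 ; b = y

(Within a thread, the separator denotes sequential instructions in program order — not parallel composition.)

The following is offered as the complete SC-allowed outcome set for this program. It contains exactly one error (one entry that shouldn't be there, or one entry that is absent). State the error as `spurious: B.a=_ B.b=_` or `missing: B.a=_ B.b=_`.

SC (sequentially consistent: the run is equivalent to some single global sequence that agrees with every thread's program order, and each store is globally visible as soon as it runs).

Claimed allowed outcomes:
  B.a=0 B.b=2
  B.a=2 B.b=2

missing: B.a=0 B.b=0

outcome vector order: (B.a,B.b)
under SC → (0,0), (0,2), (2,2)
SC∖claimed = {(0,0)}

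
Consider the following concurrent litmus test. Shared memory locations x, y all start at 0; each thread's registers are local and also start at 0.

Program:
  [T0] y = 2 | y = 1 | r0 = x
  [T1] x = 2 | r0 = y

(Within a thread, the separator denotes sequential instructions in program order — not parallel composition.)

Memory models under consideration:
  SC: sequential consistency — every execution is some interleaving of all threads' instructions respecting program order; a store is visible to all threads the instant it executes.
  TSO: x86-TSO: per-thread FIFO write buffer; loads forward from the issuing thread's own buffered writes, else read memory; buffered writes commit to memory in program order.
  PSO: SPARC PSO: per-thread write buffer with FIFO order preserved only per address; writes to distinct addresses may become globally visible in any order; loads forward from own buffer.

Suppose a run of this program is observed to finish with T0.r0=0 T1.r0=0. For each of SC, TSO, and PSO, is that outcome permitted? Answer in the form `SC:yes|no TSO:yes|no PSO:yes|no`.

SC:no TSO:yes PSO:yes

outcome vector order: (T0.r0,T1.r0)
SC: 4 outcomes — {0/1 2/0 2/1 2/2}
TSO: 6 outcomes — {0/0 0/1 0/2 2/0 2/1 2/2}
PSO: 6 outcomes — {0/0 0/1 0/2 2/0 2/1 2/2}
target 0/0 ∈ {TSO,PSO}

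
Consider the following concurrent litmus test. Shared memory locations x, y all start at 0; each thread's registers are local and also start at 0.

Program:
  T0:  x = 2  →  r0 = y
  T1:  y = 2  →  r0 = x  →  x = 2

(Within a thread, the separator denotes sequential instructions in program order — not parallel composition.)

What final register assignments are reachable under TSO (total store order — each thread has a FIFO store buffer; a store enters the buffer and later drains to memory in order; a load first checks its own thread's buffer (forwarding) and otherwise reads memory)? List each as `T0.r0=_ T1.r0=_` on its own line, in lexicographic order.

T0.r0=0 T1.r0=0
T0.r0=0 T1.r0=2
T0.r0=2 T1.r0=0
T0.r0=2 T1.r0=2

outcome vector order: (T0.r0,T1.r0)
|TSO outcomes| = 4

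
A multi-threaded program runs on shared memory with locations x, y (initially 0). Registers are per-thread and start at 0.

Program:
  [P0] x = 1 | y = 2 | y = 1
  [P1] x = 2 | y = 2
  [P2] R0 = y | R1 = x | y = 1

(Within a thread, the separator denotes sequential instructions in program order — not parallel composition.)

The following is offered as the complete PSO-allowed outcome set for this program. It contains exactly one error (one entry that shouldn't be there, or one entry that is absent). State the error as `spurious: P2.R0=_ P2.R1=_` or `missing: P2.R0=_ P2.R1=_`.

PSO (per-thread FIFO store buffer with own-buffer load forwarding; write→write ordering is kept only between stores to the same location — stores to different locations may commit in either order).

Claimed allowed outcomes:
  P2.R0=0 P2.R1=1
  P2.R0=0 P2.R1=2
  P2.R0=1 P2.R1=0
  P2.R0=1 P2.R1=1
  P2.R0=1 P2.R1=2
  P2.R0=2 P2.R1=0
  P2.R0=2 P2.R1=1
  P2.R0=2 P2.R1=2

missing: P2.R0=0 P2.R1=0

outcome vector order: (P2.R0,P2.R1)
under PSO → (0,0); (0,1); (0,2); (1,0); (1,1); (1,2); (2,0); (2,1); (2,2)
PSO∖claimed = {(0,0)}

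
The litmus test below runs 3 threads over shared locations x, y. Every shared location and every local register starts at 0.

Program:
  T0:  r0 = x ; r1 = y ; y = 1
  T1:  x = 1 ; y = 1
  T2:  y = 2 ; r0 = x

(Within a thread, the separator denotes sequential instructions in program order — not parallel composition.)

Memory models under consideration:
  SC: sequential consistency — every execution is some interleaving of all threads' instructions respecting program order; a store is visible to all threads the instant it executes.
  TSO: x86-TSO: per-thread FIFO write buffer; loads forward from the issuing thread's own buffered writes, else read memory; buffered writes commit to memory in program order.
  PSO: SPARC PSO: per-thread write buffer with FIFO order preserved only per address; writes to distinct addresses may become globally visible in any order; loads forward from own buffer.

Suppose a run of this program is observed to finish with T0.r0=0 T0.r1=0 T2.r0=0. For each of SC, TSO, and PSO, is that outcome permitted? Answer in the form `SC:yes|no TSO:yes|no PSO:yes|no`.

SC:yes TSO:yes PSO:yes

outcome vector order: (T0.r0,T0.r1,T2.r0)
SC: 11 outcomes — {(0,0,0) (0,0,1) (0,1,0) (0,1,1) (0,2,0) (0,2,1) (1,0,1) (1,1,0) (1,1,1) (1,2,0) (1,2,1)}
TSO: 12 outcomes — {(0,0,0) (0,0,1) (0,1,0) (0,1,1) (0,2,0) (0,2,1) (1,0,0) (1,0,1) (1,1,0) (1,1,1) (1,2,0) (1,2,1)}
PSO: 12 outcomes — {(0,0,0) (0,0,1) (0,1,0) (0,1,1) (0,2,0) (0,2,1) (1,0,0) (1,0,1) (1,1,0) (1,1,1) (1,2,0) (1,2,1)}
target (0,0,0) ∈ {SC,TSO,PSO}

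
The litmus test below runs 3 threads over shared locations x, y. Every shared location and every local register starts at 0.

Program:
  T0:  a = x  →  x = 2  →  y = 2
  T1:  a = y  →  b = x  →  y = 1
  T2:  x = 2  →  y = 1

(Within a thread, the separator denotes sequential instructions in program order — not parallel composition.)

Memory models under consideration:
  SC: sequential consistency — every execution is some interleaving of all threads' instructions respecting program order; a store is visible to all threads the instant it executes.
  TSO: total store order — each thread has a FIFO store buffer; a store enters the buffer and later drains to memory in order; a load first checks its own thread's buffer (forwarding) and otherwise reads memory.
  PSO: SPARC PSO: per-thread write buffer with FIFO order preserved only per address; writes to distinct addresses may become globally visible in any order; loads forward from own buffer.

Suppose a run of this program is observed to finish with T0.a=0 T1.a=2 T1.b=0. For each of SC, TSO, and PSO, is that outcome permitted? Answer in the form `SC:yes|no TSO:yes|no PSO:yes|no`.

SC:no TSO:no PSO:yes

outcome vector order: (T0.a,T1.a,T1.b)
[SC] allowed = {0/0/0 0/0/2 0/1/2 0/2/2 2/0/0 2/0/2 2/1/2 2/2/2}
[TSO] allowed = {0/0/0 0/0/2 0/1/2 0/2/2 2/0/0 2/0/2 2/1/2 2/2/2}
[PSO] allowed = {0/0/0 0/0/2 0/1/0 0/1/2 0/2/0 0/2/2 2/0/0 2/0/2 2/1/0 2/1/2 2/2/2}
target 0/2/0 ∈ {PSO}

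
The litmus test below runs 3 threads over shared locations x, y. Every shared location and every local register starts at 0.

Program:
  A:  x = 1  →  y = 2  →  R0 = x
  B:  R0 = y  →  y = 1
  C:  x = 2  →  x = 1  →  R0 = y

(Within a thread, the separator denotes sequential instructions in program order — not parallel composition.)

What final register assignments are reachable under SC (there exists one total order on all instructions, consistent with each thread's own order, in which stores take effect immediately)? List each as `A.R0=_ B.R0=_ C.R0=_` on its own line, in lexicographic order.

outcome vector order: (A.R0,B.R0,C.R0)
|SC outcomes| = 10

A.R0=1 B.R0=0 C.R0=0
A.R0=1 B.R0=0 C.R0=1
A.R0=1 B.R0=0 C.R0=2
A.R0=1 B.R0=2 C.R0=0
A.R0=1 B.R0=2 C.R0=1
A.R0=1 B.R0=2 C.R0=2
A.R0=2 B.R0=0 C.R0=1
A.R0=2 B.R0=0 C.R0=2
A.R0=2 B.R0=2 C.R0=1
A.R0=2 B.R0=2 C.R0=2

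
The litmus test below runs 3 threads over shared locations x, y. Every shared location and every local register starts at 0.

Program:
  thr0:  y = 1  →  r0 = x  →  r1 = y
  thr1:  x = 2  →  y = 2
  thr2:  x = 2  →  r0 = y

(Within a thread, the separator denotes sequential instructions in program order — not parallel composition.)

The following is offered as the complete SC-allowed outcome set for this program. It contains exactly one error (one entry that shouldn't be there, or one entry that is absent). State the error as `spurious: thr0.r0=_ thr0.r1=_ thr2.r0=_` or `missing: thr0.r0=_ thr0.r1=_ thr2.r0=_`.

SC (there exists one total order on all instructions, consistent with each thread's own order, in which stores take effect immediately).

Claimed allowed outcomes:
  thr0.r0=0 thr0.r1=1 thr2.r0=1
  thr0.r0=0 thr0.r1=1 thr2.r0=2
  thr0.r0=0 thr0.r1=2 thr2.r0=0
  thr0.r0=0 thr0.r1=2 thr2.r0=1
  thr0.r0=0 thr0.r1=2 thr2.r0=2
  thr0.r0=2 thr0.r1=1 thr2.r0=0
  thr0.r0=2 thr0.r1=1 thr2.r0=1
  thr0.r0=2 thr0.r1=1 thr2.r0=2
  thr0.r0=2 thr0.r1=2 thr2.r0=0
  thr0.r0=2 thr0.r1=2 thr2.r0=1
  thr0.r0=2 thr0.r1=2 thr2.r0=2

outcome vector order: (thr0.r0,thr0.r1,thr2.r0)
under SC → 0/1/1, 0/1/2, 0/2/1, 0/2/2, 2/1/0, 2/1/1, 2/1/2, 2/2/0, 2/2/1, 2/2/2
claimed∖SC = {0/2/0}

spurious: thr0.r0=0 thr0.r1=2 thr2.r0=0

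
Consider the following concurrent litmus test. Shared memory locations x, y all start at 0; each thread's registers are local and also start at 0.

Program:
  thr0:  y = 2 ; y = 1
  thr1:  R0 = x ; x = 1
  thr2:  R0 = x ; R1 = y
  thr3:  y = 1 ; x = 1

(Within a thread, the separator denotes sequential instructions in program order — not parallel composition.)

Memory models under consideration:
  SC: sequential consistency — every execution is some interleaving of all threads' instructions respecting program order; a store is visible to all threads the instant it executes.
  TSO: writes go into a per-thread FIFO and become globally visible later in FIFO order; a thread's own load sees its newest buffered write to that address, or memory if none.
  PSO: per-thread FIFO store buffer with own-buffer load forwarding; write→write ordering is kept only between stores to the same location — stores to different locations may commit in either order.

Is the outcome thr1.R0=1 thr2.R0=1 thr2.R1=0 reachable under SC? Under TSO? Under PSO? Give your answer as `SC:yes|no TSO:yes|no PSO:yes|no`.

SC:no TSO:no PSO:yes

outcome vector order: (thr1.R0,thr2.R0,thr2.R1)
[SC] allowed = {(0,0,0), (0,0,1), (0,0,2), (0,1,0), (0,1,1), (0,1,2), (1,0,0), (1,0,1), (1,0,2), (1,1,1), (1,1,2)}
[TSO] allowed = {(0,0,0), (0,0,1), (0,0,2), (0,1,0), (0,1,1), (0,1,2), (1,0,0), (1,0,1), (1,0,2), (1,1,1), (1,1,2)}
[PSO] allowed = {(0,0,0), (0,0,1), (0,0,2), (0,1,0), (0,1,1), (0,1,2), (1,0,0), (1,0,1), (1,0,2), (1,1,0), (1,1,1), (1,1,2)}
target (1,1,0) ∈ {PSO}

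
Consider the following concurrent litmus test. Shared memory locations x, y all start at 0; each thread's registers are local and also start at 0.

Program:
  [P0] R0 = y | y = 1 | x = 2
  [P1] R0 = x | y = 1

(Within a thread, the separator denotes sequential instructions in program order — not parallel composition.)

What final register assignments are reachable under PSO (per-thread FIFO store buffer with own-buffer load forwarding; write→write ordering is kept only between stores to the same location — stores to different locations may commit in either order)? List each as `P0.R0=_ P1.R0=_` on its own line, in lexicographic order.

P0.R0=0 P1.R0=0
P0.R0=0 P1.R0=2
P0.R0=1 P1.R0=0

outcome vector order: (P0.R0,P1.R0)
|PSO outcomes| = 3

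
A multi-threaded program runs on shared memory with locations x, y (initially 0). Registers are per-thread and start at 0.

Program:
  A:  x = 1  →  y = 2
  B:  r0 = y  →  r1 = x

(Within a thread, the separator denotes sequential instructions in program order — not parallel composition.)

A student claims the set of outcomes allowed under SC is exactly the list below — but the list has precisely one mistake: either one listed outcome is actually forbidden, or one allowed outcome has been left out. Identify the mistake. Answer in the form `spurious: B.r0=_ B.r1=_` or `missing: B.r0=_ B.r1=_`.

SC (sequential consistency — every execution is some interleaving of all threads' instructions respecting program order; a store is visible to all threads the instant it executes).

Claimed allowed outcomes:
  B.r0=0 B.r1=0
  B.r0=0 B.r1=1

outcome vector order: (B.r0,B.r1)
SC (3): 00; 01; 21
SC∖claimed = {21}

missing: B.r0=2 B.r1=1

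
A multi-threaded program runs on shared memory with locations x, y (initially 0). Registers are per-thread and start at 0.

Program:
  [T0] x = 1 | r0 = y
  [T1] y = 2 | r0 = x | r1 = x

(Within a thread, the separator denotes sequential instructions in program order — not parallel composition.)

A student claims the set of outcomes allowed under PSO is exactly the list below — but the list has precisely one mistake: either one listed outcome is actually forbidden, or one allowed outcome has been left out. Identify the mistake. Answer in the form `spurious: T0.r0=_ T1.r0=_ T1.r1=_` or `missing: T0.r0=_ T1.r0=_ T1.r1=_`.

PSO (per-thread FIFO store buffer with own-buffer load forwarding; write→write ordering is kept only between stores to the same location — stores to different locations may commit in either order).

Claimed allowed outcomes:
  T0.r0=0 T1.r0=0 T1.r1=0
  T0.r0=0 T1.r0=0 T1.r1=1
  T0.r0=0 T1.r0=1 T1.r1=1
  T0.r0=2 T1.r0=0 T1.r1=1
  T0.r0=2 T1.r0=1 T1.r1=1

missing: T0.r0=2 T1.r0=0 T1.r1=0

outcome vector order: (T0.r0,T1.r0,T1.r1)
PSO: 6 outcomes — {000 001 011 200 201 211}
PSO∖claimed = {200}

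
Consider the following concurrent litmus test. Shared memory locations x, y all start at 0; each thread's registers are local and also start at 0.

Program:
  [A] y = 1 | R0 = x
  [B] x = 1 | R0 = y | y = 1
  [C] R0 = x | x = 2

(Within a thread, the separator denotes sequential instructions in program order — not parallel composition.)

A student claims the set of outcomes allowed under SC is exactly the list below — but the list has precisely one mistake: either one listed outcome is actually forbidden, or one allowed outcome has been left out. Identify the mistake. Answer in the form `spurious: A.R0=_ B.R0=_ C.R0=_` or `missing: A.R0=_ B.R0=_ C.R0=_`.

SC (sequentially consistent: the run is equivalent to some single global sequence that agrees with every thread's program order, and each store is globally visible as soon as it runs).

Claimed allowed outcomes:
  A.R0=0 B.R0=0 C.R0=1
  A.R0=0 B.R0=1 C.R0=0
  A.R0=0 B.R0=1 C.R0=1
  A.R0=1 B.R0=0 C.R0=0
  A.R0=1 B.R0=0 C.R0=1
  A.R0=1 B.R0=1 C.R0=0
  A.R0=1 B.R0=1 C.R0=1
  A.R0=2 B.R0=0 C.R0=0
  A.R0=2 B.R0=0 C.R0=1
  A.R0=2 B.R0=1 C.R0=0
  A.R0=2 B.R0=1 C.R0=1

outcome vector order: (A.R0,B.R0,C.R0)
SC (10): (0,1,0), (0,1,1), (1,0,0), (1,0,1), (1,1,0), (1,1,1), (2,0,0), (2,0,1), (2,1,0), (2,1,1)
claimed∖SC = {(0,0,1)}

spurious: A.R0=0 B.R0=0 C.R0=1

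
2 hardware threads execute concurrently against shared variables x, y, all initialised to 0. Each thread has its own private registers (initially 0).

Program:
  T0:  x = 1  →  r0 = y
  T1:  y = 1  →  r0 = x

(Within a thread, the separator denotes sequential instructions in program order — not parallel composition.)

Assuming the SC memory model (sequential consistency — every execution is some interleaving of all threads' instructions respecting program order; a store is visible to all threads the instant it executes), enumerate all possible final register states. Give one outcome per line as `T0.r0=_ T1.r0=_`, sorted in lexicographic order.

T0.r0=0 T1.r0=1
T0.r0=1 T1.r0=0
T0.r0=1 T1.r0=1

outcome vector order: (T0.r0,T1.r0)
|SC outcomes| = 3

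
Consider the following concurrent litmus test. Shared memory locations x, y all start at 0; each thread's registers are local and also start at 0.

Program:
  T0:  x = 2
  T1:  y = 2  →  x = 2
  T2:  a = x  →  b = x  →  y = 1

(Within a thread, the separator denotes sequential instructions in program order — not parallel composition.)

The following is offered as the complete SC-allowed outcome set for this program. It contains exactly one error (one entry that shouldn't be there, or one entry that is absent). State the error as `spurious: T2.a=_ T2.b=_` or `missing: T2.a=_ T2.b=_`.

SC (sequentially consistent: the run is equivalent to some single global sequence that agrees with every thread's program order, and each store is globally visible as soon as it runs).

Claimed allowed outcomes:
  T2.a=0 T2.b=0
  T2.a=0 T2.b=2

outcome vector order: (T2.a,T2.b)
SC: 3 outcomes — {(0,0) (0,2) (2,2)}
SC∖claimed = {(2,2)}

missing: T2.a=2 T2.b=2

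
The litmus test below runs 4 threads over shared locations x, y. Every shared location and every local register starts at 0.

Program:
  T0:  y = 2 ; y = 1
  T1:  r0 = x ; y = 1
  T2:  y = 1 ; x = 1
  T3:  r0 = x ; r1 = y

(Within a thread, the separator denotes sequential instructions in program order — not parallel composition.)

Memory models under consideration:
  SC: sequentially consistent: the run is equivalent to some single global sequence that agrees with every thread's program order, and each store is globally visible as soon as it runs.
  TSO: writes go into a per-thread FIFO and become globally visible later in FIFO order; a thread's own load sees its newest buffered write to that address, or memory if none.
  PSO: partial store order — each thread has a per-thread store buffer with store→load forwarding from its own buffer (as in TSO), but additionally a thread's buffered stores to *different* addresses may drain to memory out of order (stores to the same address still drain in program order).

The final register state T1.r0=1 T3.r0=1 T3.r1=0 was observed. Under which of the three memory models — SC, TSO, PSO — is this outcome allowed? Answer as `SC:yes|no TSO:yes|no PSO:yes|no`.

outcome vector order: (T1.r0,T3.r0,T3.r1)
SC (10): (0,0,0) (0,0,1) (0,0,2) (0,1,1) (0,1,2) (1,0,0) (1,0,1) (1,0,2) (1,1,1) (1,1,2)
TSO (10): (0,0,0) (0,0,1) (0,0,2) (0,1,1) (0,1,2) (1,0,0) (1,0,1) (1,0,2) (1,1,1) (1,1,2)
PSO (12): (0,0,0) (0,0,1) (0,0,2) (0,1,0) (0,1,1) (0,1,2) (1,0,0) (1,0,1) (1,0,2) (1,1,0) (1,1,1) (1,1,2)
target (1,1,0) ∈ {PSO}

SC:no TSO:no PSO:yes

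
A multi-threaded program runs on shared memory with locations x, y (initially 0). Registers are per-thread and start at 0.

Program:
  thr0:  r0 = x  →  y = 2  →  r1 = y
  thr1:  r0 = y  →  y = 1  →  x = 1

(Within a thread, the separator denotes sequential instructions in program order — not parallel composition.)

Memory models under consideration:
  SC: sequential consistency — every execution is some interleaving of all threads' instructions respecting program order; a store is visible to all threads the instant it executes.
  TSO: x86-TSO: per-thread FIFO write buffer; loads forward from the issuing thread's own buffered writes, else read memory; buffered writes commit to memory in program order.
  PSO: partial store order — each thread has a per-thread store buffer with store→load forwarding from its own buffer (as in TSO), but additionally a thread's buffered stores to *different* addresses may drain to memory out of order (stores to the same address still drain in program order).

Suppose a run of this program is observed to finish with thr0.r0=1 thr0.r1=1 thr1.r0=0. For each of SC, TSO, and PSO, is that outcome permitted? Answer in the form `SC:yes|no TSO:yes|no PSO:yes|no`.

SC:no TSO:no PSO:yes

outcome vector order: (thr0.r0,thr0.r1,thr1.r0)
under SC → (0,1,0); (0,1,2); (0,2,0); (0,2,2); (1,2,0)
under TSO → (0,1,0); (0,1,2); (0,2,0); (0,2,2); (1,2,0)
under PSO → (0,1,0); (0,1,2); (0,2,0); (0,2,2); (1,1,0); (1,2,0)
target (1,1,0) ∈ {PSO}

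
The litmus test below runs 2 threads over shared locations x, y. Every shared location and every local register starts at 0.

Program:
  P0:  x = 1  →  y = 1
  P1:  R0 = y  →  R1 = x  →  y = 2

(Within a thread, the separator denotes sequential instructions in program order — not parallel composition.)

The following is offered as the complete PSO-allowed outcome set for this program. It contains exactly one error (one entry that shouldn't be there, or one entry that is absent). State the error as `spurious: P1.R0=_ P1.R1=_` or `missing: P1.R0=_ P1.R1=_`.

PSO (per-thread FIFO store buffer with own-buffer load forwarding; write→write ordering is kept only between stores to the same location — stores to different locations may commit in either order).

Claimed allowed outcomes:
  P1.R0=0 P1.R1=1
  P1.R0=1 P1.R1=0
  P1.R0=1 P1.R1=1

outcome vector order: (P1.R0,P1.R1)
PSO: 4 outcomes — {<0 0>; <0 1>; <1 0>; <1 1>}
PSO∖claimed = {<0 0>}

missing: P1.R0=0 P1.R1=0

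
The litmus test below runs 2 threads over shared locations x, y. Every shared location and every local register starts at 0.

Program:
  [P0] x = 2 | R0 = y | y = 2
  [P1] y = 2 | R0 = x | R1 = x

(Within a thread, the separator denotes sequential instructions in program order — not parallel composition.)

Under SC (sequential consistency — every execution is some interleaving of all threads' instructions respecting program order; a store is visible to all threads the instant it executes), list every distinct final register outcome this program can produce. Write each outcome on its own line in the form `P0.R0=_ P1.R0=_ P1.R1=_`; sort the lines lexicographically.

outcome vector order: (P0.R0,P1.R0,P1.R1)
|SC outcomes| = 4

P0.R0=0 P1.R0=2 P1.R1=2
P0.R0=2 P1.R0=0 P1.R1=0
P0.R0=2 P1.R0=0 P1.R1=2
P0.R0=2 P1.R0=2 P1.R1=2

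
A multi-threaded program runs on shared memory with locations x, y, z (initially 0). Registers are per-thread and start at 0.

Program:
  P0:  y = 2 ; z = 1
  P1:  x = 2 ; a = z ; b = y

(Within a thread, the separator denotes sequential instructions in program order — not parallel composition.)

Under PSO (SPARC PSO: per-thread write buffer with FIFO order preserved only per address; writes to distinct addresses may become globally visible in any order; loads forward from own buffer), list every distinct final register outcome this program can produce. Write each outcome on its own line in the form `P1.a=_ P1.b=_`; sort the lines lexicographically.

outcome vector order: (P1.a,P1.b)
|PSO outcomes| = 4

P1.a=0 P1.b=0
P1.a=0 P1.b=2
P1.a=1 P1.b=0
P1.a=1 P1.b=2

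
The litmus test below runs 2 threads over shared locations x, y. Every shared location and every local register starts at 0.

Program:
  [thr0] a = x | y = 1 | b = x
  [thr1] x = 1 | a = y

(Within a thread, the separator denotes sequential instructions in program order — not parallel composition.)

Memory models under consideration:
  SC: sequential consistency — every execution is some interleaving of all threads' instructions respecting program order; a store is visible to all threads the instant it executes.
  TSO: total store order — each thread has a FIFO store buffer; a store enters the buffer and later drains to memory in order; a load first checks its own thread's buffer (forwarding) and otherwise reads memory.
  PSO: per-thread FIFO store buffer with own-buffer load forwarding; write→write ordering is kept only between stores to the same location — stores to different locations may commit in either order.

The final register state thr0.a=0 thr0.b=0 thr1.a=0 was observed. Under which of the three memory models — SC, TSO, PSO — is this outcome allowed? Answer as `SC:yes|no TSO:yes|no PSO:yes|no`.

SC:no TSO:yes PSO:yes

outcome vector order: (thr0.a,thr0.b,thr1.a)
under SC → (0,0,1), (0,1,0), (0,1,1), (1,1,0), (1,1,1)
under TSO → (0,0,0), (0,0,1), (0,1,0), (0,1,1), (1,1,0), (1,1,1)
under PSO → (0,0,0), (0,0,1), (0,1,0), (0,1,1), (1,1,0), (1,1,1)
target (0,0,0) ∈ {TSO,PSO}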